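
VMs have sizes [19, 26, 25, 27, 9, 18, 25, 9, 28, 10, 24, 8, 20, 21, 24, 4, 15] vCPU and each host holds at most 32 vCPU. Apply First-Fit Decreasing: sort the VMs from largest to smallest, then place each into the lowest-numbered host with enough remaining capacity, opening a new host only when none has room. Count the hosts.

12

Sorted descending: 28, 27, 26, 25, 25, 24, 24, 21, 20, 19, 18, 15, 10, 9, 9, 8, 4.
Put 28 vCPU in host 1; 4 vCPU remain.
Put 27 vCPU in host 2; 5 vCPU remain.
Put 26 vCPU in host 3; 6 vCPU remain.
Put 25 vCPU in host 4; 7 vCPU remain.
Put 25 vCPU in host 5; 7 vCPU remain.
Put 24 vCPU in host 6; 8 vCPU remain.
Put 24 vCPU in host 7; 8 vCPU remain.
Put 21 vCPU in host 8; 11 vCPU remain.
Put 20 vCPU in host 9; 12 vCPU remain.
Put 19 vCPU in host 10; 13 vCPU remain.
Put 18 vCPU in host 11; 14 vCPU remain.
Put 15 vCPU in host 12; 17 vCPU remain.
Put 10 vCPU in host 8; 1 vCPU remain.
Put 9 vCPU in host 9; 3 vCPU remain.
Put 9 vCPU in host 10; 4 vCPU remain.
Put 8 vCPU in host 6; 0 vCPU remain.
Put 4 vCPU in host 1; 0 vCPU remain.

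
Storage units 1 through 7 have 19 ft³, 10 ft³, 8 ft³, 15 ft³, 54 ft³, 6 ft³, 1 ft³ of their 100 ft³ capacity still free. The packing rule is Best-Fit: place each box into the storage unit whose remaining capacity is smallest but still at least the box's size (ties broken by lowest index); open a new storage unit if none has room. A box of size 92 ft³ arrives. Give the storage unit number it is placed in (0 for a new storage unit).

No storage unit has ≥ 92 ft³ free, so a new storage unit is opened.

0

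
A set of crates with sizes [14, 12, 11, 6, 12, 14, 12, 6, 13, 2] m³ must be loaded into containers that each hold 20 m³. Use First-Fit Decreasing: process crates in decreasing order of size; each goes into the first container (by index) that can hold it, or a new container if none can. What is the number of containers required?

7

Sorted descending: 14, 14, 13, 12, 12, 12, 11, 6, 6, 2.
14 m³ → container 1 (remaining 6 m³)
14 m³ → container 2 (remaining 6 m³)
13 m³ → container 3 (remaining 7 m³)
12 m³ → container 4 (remaining 8 m³)
12 m³ → container 5 (remaining 8 m³)
12 m³ → container 6 (remaining 8 m³)
11 m³ → container 7 (remaining 9 m³)
6 m³ → container 1 (remaining 0 m³)
6 m³ → container 2 (remaining 0 m³)
2 m³ → container 3 (remaining 5 m³)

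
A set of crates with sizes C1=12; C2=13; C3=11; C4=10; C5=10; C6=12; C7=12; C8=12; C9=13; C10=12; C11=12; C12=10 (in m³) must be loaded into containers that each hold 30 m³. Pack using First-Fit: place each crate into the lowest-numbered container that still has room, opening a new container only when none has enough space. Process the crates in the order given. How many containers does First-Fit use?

6

Put C1 (12 m³) in container 1; 18 m³ remain.
Put C2 (13 m³) in container 1; 5 m³ remain.
Put C3 (11 m³) in container 2; 19 m³ remain.
Put C4 (10 m³) in container 2; 9 m³ remain.
Put C5 (10 m³) in container 3; 20 m³ remain.
Put C6 (12 m³) in container 3; 8 m³ remain.
Put C7 (12 m³) in container 4; 18 m³ remain.
Put C8 (12 m³) in container 4; 6 m³ remain.
Put C9 (13 m³) in container 5; 17 m³ remain.
Put C10 (12 m³) in container 5; 5 m³ remain.
Put C11 (12 m³) in container 6; 18 m³ remain.
Put C12 (10 m³) in container 6; 8 m³ remain.
Final containers: [12,13] [11,10] [10,12] [12,12] [13,12] [12,10].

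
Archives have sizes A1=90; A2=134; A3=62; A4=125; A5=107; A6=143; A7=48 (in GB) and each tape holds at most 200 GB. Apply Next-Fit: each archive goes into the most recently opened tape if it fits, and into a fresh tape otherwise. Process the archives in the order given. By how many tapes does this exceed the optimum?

1

Next-Fit: [90] [134,62] [125] [107] [143,48] → 5 tapes.
Total size 709 GB; any packing needs at least ⌈709/200⌉ = 4 tapes.
An optimal packing achieves that bound: [143,48] [134,62] [125] [107,90] → 4 tapes.
Excess: 5 − 4 = 1.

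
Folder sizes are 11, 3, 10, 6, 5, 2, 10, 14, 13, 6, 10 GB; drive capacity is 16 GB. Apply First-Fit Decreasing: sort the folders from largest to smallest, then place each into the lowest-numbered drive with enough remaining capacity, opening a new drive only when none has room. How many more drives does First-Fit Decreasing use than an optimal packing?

0

First-Fit Decreasing: [14,2] [13,3] [11,5] [10,6] [10,6] [10] → 6 drives.
Total size 90 GB; any packing needs at least ⌈90/16⌉ = 6 drives.
So 6 is already optimal.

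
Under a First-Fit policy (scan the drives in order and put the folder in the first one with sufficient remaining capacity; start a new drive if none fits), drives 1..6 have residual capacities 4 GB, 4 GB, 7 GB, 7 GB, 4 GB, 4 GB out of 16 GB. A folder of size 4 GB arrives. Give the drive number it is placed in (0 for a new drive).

1

Drives with room: drive 1 (4 GB), drive 2 (4 GB), drive 3 (7 GB), drive 4 (7 GB), drive 5 (4 GB), drive 6 (4 GB).
The first with room is drive 1.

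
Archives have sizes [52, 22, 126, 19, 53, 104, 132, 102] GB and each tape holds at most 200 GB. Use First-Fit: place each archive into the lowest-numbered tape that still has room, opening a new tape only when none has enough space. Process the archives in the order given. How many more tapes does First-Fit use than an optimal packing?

First-Fit: [52,22,126] [19,53,104] [132] [102] → 4 tapes.
Total size 610 GB; any packing needs at least ⌈610/200⌉ = 4 tapes.
So 4 is already optimal.

0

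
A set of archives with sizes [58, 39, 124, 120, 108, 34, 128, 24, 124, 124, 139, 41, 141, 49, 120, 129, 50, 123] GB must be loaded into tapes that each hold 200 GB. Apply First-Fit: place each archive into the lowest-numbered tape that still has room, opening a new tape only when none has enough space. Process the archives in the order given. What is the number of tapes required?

tape 1: place 58 GB, 142 GB left
tape 1: place 39 GB, 103 GB left
tape 2: place 124 GB, 76 GB left
tape 3: place 120 GB, 80 GB left
tape 4: place 108 GB, 92 GB left
tape 1: place 34 GB, 69 GB left
tape 5: place 128 GB, 72 GB left
tape 1: place 24 GB, 45 GB left
tape 6: place 124 GB, 76 GB left
tape 7: place 124 GB, 76 GB left
tape 8: place 139 GB, 61 GB left
tape 1: place 41 GB, 4 GB left
tape 9: place 141 GB, 59 GB left
tape 2: place 49 GB, 27 GB left
tape 10: place 120 GB, 80 GB left
tape 11: place 129 GB, 71 GB left
tape 3: place 50 GB, 30 GB left
tape 12: place 123 GB, 77 GB left
Final tapes: [58,39,34,24,41] [124,49] [120,50] [108] [128] [124] [124] [139] [141] [120] [129] [123].

12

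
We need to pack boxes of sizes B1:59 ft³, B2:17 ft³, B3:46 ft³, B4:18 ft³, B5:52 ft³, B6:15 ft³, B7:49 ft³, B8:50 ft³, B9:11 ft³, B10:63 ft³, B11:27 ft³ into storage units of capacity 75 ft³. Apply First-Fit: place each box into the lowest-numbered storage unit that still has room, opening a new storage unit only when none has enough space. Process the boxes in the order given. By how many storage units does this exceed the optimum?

1

First-Fit: [59,15] [17,46,11] [18,52] [49] [50] [63] [27] → 7 storage units.
Total size 407 ft³; any packing needs at least ⌈407/75⌉ = 6 storage units.
An optimal packing achieves that bound: [63,11] [59,15] [52,18] [50,17] [49] [46,27] → 6 storage units.
Excess: 7 − 6 = 1.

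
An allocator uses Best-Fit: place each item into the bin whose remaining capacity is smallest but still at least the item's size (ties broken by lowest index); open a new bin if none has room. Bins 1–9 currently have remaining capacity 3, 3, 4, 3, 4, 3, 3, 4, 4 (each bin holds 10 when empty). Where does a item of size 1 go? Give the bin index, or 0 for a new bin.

1

Bins with room: bin 1 (3), bin 2 (3), bin 3 (4), bin 4 (3), bin 5 (4), bin 6 (3), bin 7 (3), bin 8 (4), bin 9 (4).
Tightest fit is bin 1 with 3 free.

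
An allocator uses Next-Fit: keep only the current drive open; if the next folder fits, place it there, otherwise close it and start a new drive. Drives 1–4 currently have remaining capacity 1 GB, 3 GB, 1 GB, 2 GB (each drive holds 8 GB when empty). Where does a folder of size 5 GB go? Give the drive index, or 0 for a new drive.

0

Next-Fit only looks at drive 4, which has 2 GB free.
5 GB does not fit, so a new drive is opened.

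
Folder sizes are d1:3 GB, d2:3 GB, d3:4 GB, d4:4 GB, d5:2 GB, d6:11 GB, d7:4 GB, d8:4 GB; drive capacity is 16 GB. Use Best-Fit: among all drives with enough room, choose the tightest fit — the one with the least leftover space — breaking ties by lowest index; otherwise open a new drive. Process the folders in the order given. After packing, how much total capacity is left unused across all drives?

drive 1: place d1 (3 GB), 13 GB left
drive 1: place d2 (3 GB), 10 GB left
drive 1: place d3 (4 GB), 6 GB left
drive 1: place d4 (4 GB), 2 GB left
drive 1: place d5 (2 GB), 0 GB left
drive 2: place d6 (11 GB), 5 GB left
drive 2: place d7 (4 GB), 1 GB left
drive 3: place d8 (4 GB), 12 GB left
3 drives × 16 GB = 48 GB; used 35 GB; unused 13 GB.

13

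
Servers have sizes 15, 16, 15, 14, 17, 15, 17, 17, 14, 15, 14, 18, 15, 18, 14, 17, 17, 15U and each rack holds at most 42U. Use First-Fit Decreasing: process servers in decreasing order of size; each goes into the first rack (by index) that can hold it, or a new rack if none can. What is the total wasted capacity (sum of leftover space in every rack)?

95

Sorted descending: 18, 18, 17, 17, 17, 17, 17, 16, 15, 15, 15, 15, 15, 15, 14, 14, 14, 14.
18U → rack 1 (remaining 24U)
18U → rack 1 (remaining 6U)
17U → rack 2 (remaining 25U)
17U → rack 2 (remaining 8U)
17U → rack 3 (remaining 25U)
17U → rack 3 (remaining 8U)
17U → rack 4 (remaining 25U)
16U → rack 4 (remaining 9U)
15U → rack 5 (remaining 27U)
15U → rack 5 (remaining 12U)
15U → rack 6 (remaining 27U)
15U → rack 6 (remaining 12U)
15U → rack 7 (remaining 27U)
15U → rack 7 (remaining 12U)
14U → rack 8 (remaining 28U)
14U → rack 8 (remaining 14U)
14U → rack 8 (remaining 0U)
14U → rack 9 (remaining 28U)
9 racks × 42U = 378U; used 283U; unused 95U.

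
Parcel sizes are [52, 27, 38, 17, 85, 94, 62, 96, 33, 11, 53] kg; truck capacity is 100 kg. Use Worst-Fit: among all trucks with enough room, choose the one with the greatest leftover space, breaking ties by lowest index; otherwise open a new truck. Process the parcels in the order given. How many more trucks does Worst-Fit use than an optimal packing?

1

Worst-Fit: [52,27] [38,17,33] [85] [94] [62,11] [96] [53] → 7 trucks.
Total size 568 kg; any packing needs at least ⌈568/100⌉ = 6 trucks.
An optimal packing achieves that bound: [96] [94] [85,11] [62,38] [53,33] [52,27,17] → 6 trucks.
Excess: 7 − 6 = 1.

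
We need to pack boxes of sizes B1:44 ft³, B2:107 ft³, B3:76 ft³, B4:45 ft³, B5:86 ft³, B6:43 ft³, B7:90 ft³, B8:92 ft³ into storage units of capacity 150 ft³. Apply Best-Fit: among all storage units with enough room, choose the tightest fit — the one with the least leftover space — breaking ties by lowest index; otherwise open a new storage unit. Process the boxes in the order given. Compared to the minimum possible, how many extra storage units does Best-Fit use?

0

Best-Fit: [44,76] [107,43] [45,86] [90] [92] → 5 storage units.
5 boxes exceed 75 ft³ (half the capacity), and no two of those can share a storage unit, so at least 5 storage units are needed.
So 5 is already optimal.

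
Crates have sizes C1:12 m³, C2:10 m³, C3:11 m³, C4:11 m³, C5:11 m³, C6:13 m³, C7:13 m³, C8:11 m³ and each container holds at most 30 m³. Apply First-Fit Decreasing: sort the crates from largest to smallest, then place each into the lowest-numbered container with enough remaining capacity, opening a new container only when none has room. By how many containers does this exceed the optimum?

First-Fit Decreasing: [13,13] [12,11] [11,11] [11,10] → 4 containers.
Total size 92 m³; any packing needs at least ⌈92/30⌉ = 4 containers.
So 4 is already optimal.

0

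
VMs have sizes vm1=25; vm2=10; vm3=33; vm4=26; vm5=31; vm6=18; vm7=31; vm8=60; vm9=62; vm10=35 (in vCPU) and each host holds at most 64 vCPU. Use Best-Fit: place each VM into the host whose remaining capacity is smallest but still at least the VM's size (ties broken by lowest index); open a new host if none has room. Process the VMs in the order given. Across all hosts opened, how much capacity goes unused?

53

host 1: place vm1 (25 vCPU), 39 vCPU left
host 1: place vm2 (10 vCPU), 29 vCPU left
host 2: place vm3 (33 vCPU), 31 vCPU left
host 1: place vm4 (26 vCPU), 3 vCPU left
host 2: place vm5 (31 vCPU), 0 vCPU left
host 3: place vm6 (18 vCPU), 46 vCPU left
host 3: place vm7 (31 vCPU), 15 vCPU left
host 4: place vm8 (60 vCPU), 4 vCPU left
host 5: place vm9 (62 vCPU), 2 vCPU left
host 6: place vm10 (35 vCPU), 29 vCPU left
6 hosts × 64 vCPU = 384 vCPU; used 331 vCPU; unused 53 vCPU.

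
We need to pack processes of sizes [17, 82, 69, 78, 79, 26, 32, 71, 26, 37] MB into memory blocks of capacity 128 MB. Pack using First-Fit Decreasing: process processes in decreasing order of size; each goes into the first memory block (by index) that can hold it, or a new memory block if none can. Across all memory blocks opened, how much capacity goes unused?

Sorted descending: 82, 79, 78, 71, 69, 37, 32, 26, 26, 17.
82 MB → memory block 1 (remaining 46 MB)
79 MB → memory block 2 (remaining 49 MB)
78 MB → memory block 3 (remaining 50 MB)
71 MB → memory block 4 (remaining 57 MB)
69 MB → memory block 5 (remaining 59 MB)
37 MB → memory block 1 (remaining 9 MB)
32 MB → memory block 2 (remaining 17 MB)
26 MB → memory block 3 (remaining 24 MB)
26 MB → memory block 4 (remaining 31 MB)
17 MB → memory block 2 (remaining 0 MB)
5 memory blocks × 128 MB = 640 MB; used 517 MB; unused 123 MB.

123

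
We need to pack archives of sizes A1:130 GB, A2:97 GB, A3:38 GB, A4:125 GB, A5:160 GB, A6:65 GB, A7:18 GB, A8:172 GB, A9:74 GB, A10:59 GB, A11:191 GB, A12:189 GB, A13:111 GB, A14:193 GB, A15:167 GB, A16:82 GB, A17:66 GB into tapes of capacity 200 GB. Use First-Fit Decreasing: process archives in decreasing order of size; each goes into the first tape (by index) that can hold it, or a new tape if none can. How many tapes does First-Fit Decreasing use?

Sorted descending: 193, 191, 189, 172, 167, 160, 130, 125, 111, 97, 82, 74, 66, 65, 59, 38, 18.
Put 193 GB in tape 1; 7 GB remain.
Put 191 GB in tape 2; 9 GB remain.
Put 189 GB in tape 3; 11 GB remain.
Put 172 GB in tape 4; 28 GB remain.
Put 167 GB in tape 5; 33 GB remain.
Put 160 GB in tape 6; 40 GB remain.
Put 130 GB in tape 7; 70 GB remain.
Put 125 GB in tape 8; 75 GB remain.
Put 111 GB in tape 9; 89 GB remain.
Put 97 GB in tape 10; 103 GB remain.
Put 82 GB in tape 9; 7 GB remain.
Put 74 GB in tape 8; 1 GB remain.
Put 66 GB in tape 7; 4 GB remain.
Put 65 GB in tape 10; 38 GB remain.
Put 59 GB in tape 11; 141 GB remain.
Put 38 GB in tape 6; 2 GB remain.
Put 18 GB in tape 4; 10 GB remain.
Final tapes: [193] [191] [189] [172,18] [167] [160,38] [130,66] [125,74] [111,82] [97,65] [59].

11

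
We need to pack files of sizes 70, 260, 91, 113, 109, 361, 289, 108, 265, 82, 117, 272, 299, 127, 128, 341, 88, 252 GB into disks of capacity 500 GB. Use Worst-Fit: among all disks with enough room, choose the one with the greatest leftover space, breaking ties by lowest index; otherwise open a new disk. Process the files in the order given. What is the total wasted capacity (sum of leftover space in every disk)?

1128

disk 1: place 70 GB, 430 GB left
disk 1: place 260 GB, 170 GB left
disk 1: place 91 GB, 79 GB left
disk 2: place 113 GB, 387 GB left
disk 2: place 109 GB, 278 GB left
disk 3: place 361 GB, 139 GB left
disk 4: place 289 GB, 211 GB left
disk 2: place 108 GB, 170 GB left
disk 5: place 265 GB, 235 GB left
disk 5: place 82 GB, 153 GB left
disk 4: place 117 GB, 94 GB left
disk 6: place 272 GB, 228 GB left
disk 7: place 299 GB, 201 GB left
disk 6: place 127 GB, 101 GB left
disk 7: place 128 GB, 73 GB left
disk 8: place 341 GB, 159 GB left
disk 2: place 88 GB, 82 GB left
disk 9: place 252 GB, 248 GB left
9 disks × 500 GB = 4500 GB; used 3372 GB; unused 1128 GB.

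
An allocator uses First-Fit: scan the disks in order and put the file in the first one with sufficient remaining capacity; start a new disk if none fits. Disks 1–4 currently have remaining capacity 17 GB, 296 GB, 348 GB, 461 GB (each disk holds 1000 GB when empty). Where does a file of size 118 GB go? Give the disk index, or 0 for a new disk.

Disks with room: disk 2 (296 GB), disk 3 (348 GB), disk 4 (461 GB).
The first with room is disk 2.

2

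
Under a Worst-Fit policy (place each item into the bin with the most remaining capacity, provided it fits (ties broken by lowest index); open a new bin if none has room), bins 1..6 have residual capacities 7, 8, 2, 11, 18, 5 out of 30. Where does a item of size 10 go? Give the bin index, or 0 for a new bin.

5

Bins with room: bin 4 (11), bin 5 (18).
Most room is bin 5 with 18 free.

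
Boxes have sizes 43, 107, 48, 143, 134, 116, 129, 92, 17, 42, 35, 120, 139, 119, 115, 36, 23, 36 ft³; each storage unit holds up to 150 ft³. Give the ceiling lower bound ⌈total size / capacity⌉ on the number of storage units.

Total size = 43 + 107 + 48 + 143 + 134 + 116 + 129 + 92 + 17 + 42 + 35 + 120 + 139 + 119 + 115 + 36 + 23 + 36 = 1494 ft³.
⌈1494 / 150⌉ = 10.

10 storage units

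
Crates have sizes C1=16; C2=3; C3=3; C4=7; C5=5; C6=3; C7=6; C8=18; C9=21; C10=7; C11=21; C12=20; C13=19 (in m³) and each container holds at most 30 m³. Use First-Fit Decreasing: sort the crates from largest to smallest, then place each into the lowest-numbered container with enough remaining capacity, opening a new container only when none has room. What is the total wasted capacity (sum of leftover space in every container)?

Sorted descending: 21, 21, 20, 19, 18, 16, 7, 7, 6, 5, 3, 3, 3.
container 1: place 21 m³, 9 m³ left
container 2: place 21 m³, 9 m³ left
container 3: place 20 m³, 10 m³ left
container 4: place 19 m³, 11 m³ left
container 5: place 18 m³, 12 m³ left
container 6: place 16 m³, 14 m³ left
container 1: place 7 m³, 2 m³ left
container 2: place 7 m³, 2 m³ left
container 3: place 6 m³, 4 m³ left
container 4: place 5 m³, 6 m³ left
container 3: place 3 m³, 1 m³ left
container 4: place 3 m³, 3 m³ left
container 4: place 3 m³, 0 m³ left
6 containers × 30 m³ = 180 m³; used 149 m³; unused 31 m³.

31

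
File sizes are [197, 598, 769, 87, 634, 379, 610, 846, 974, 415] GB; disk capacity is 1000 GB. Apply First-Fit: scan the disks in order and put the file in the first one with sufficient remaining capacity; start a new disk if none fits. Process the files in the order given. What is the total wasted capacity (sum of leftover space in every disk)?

197 GB → disk 1 (remaining 803 GB)
598 GB → disk 1 (remaining 205 GB)
769 GB → disk 2 (remaining 231 GB)
87 GB → disk 1 (remaining 118 GB)
634 GB → disk 3 (remaining 366 GB)
379 GB → disk 4 (remaining 621 GB)
610 GB → disk 4 (remaining 11 GB)
846 GB → disk 5 (remaining 154 GB)
974 GB → disk 6 (remaining 26 GB)
415 GB → disk 7 (remaining 585 GB)
7 disks × 1000 GB = 7000 GB; used 5509 GB; unused 1491 GB.

1491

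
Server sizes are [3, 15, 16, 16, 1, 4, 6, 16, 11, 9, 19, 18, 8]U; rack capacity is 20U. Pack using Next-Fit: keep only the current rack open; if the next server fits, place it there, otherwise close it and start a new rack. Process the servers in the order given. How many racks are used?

9 racks

3U → rack 1 (remaining 17U)
15U → rack 1 (remaining 2U)
16U → rack 2 (remaining 4U)
16U → rack 3 (remaining 4U)
1U → rack 3 (remaining 3U)
4U → rack 4 (remaining 16U)
6U → rack 4 (remaining 10U)
16U → rack 5 (remaining 4U)
11U → rack 6 (remaining 9U)
9U → rack 6 (remaining 0U)
19U → rack 7 (remaining 1U)
18U → rack 8 (remaining 2U)
8U → rack 9 (remaining 12U)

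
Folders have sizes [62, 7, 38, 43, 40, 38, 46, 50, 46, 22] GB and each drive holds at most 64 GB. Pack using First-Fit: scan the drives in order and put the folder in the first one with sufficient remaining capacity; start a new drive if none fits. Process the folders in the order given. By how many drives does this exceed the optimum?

First-Fit: [62] [7,38] [43] [40,22] [38] [46] [50] [46] → 8 drives.
8 folders exceed 32 GB (half the capacity), and no two of those can share a drive, so at least 8 drives are needed.
So 8 is already optimal.

0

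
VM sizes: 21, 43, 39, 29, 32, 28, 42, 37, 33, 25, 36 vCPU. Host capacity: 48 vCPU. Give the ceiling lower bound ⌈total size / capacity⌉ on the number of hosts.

Total size = 21 + 43 + 39 + 29 + 32 + 28 + 42 + 37 + 33 + 25 + 36 = 365 vCPU.
⌈365 / 48⌉ = 8.

8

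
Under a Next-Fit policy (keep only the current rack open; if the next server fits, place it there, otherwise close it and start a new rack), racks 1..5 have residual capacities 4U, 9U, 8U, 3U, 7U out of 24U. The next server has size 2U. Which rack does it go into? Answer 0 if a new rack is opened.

Next-Fit only looks at rack 5, which has 7U free.
2U fits there.

5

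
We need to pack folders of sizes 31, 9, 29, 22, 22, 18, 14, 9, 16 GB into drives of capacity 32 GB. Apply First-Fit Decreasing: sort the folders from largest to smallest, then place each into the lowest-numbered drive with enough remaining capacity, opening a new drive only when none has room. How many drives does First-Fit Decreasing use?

6 drives

Sorted descending: 31, 29, 22, 22, 18, 16, 14, 9, 9.
31 GB → drive 1 (remaining 1 GB)
29 GB → drive 2 (remaining 3 GB)
22 GB → drive 3 (remaining 10 GB)
22 GB → drive 4 (remaining 10 GB)
18 GB → drive 5 (remaining 14 GB)
16 GB → drive 6 (remaining 16 GB)
14 GB → drive 5 (remaining 0 GB)
9 GB → drive 3 (remaining 1 GB)
9 GB → drive 4 (remaining 1 GB)
Final drives: [31] [29] [22,9] [22,9] [18,14] [16].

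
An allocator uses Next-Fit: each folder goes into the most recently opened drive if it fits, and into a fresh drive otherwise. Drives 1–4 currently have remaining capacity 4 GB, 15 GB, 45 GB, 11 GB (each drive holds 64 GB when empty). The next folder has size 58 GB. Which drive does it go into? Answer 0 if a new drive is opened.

0

Next-Fit only looks at drive 4, which has 11 GB free.
58 GB does not fit, so a new drive is opened.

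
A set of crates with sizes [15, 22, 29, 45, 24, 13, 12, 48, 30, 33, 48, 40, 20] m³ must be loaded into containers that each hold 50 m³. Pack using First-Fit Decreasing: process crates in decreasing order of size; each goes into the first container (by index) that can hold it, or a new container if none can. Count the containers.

Sorted descending: 48, 48, 45, 40, 33, 30, 29, 24, 22, 20, 15, 13, 12.
Put 48 m³ in container 1; 2 m³ remain.
Put 48 m³ in container 2; 2 m³ remain.
Put 45 m³ in container 3; 5 m³ remain.
Put 40 m³ in container 4; 10 m³ remain.
Put 33 m³ in container 5; 17 m³ remain.
Put 30 m³ in container 6; 20 m³ remain.
Put 29 m³ in container 7; 21 m³ remain.
Put 24 m³ in container 8; 26 m³ remain.
Put 22 m³ in container 8; 4 m³ remain.
Put 20 m³ in container 6; 0 m³ remain.
Put 15 m³ in container 5; 2 m³ remain.
Put 13 m³ in container 7; 8 m³ remain.
Put 12 m³ in container 9; 38 m³ remain.

9 containers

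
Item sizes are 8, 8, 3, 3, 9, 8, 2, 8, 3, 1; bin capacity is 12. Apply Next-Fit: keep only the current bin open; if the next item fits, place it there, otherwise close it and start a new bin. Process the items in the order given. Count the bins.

8 → bin 1 (remaining 4)
8 → bin 2 (remaining 4)
3 → bin 2 (remaining 1)
3 → bin 3 (remaining 9)
9 → bin 3 (remaining 0)
8 → bin 4 (remaining 4)
2 → bin 4 (remaining 2)
8 → bin 5 (remaining 4)
3 → bin 5 (remaining 1)
1 → bin 5 (remaining 0)
Final bins: [8] [8,3] [3,9] [8,2] [8,3,1].

5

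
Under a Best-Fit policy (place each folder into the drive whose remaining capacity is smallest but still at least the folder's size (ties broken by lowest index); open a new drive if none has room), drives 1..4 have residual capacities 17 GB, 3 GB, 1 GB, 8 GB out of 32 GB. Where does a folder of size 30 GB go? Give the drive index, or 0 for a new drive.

0

No drive has ≥ 30 GB free, so a new drive is opened.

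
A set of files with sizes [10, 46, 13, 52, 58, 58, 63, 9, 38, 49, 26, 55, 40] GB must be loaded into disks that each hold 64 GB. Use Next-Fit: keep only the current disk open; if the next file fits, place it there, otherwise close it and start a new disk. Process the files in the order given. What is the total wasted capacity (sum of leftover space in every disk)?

10 GB → disk 1 (remaining 54 GB)
46 GB → disk 1 (remaining 8 GB)
13 GB → disk 2 (remaining 51 GB)
52 GB → disk 3 (remaining 12 GB)
58 GB → disk 4 (remaining 6 GB)
58 GB → disk 5 (remaining 6 GB)
63 GB → disk 6 (remaining 1 GB)
9 GB → disk 7 (remaining 55 GB)
38 GB → disk 7 (remaining 17 GB)
49 GB → disk 8 (remaining 15 GB)
26 GB → disk 9 (remaining 38 GB)
55 GB → disk 10 (remaining 9 GB)
40 GB → disk 11 (remaining 24 GB)
11 disks × 64 GB = 704 GB; used 517 GB; unused 187 GB.

187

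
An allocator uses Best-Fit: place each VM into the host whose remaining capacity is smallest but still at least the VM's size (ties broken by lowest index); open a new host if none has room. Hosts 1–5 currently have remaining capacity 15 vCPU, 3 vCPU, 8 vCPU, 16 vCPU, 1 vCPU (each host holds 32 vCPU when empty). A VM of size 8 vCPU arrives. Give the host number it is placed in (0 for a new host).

3

Hosts with room: host 1 (15 vCPU), host 3 (8 vCPU), host 4 (16 vCPU).
Tightest fit is host 3 with 8 vCPU free.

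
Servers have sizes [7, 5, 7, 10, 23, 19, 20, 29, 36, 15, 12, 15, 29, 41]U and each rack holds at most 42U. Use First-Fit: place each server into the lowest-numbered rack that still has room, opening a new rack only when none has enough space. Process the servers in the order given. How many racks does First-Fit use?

8 racks

7U → rack 1 (remaining 35U)
5U → rack 1 (remaining 30U)
7U → rack 1 (remaining 23U)
10U → rack 1 (remaining 13U)
23U → rack 2 (remaining 19U)
19U → rack 2 (remaining 0U)
20U → rack 3 (remaining 22U)
29U → rack 4 (remaining 13U)
36U → rack 5 (remaining 6U)
15U → rack 3 (remaining 7U)
12U → rack 1 (remaining 1U)
15U → rack 6 (remaining 27U)
29U → rack 7 (remaining 13U)
41U → rack 8 (remaining 1U)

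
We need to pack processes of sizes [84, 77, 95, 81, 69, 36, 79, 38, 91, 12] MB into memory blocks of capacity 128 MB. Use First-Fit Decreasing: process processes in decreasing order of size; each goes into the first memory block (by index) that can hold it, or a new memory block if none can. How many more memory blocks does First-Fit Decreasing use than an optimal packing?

First-Fit Decreasing: [95,12] [91,36] [84,38] [81] [79] [77] [69] → 7 memory blocks.
7 processes exceed 64 MB (half the capacity), and no two of those can share a memory block, so at least 7 memory blocks are needed.
So 7 is already optimal.

0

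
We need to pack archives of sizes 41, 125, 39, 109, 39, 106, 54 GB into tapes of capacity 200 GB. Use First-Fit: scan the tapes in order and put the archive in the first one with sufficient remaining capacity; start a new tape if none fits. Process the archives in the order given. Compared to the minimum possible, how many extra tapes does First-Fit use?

0

First-Fit: [41,125] [39,109,39] [106,54] → 3 tapes.
Total size 513 GB; any packing needs at least ⌈513/200⌉ = 3 tapes.
So 3 is already optimal.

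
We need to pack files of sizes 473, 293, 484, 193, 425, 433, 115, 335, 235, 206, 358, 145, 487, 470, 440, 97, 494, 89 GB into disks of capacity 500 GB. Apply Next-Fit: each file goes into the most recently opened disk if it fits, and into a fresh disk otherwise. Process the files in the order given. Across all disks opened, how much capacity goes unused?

2228

disk 1: place 473 GB, 27 GB left
disk 2: place 293 GB, 207 GB left
disk 3: place 484 GB, 16 GB left
disk 4: place 193 GB, 307 GB left
disk 5: place 425 GB, 75 GB left
disk 6: place 433 GB, 67 GB left
disk 7: place 115 GB, 385 GB left
disk 7: place 335 GB, 50 GB left
disk 8: place 235 GB, 265 GB left
disk 8: place 206 GB, 59 GB left
disk 9: place 358 GB, 142 GB left
disk 10: place 145 GB, 355 GB left
disk 11: place 487 GB, 13 GB left
disk 12: place 470 GB, 30 GB left
disk 13: place 440 GB, 60 GB left
disk 14: place 97 GB, 403 GB left
disk 15: place 494 GB, 6 GB left
disk 16: place 89 GB, 411 GB left
16 disks × 500 GB = 8000 GB; used 5772 GB; unused 2228 GB.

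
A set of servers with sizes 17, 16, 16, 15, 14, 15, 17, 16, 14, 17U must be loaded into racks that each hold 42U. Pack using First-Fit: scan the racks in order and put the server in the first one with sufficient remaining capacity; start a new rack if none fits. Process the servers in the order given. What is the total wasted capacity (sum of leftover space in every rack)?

rack 1: place 17U, 25U left
rack 1: place 16U, 9U left
rack 2: place 16U, 26U left
rack 2: place 15U, 11U left
rack 3: place 14U, 28U left
rack 3: place 15U, 13U left
rack 4: place 17U, 25U left
rack 4: place 16U, 9U left
rack 5: place 14U, 28U left
rack 5: place 17U, 11U left
5 racks × 42U = 210U; used 157U; unused 53U.

53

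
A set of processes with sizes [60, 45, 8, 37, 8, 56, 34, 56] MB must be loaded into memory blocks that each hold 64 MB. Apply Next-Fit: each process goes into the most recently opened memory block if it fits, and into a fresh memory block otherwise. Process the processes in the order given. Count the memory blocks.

6

memory block 1: place 60 MB, 4 MB left
memory block 2: place 45 MB, 19 MB left
memory block 2: place 8 MB, 11 MB left
memory block 3: place 37 MB, 27 MB left
memory block 3: place 8 MB, 19 MB left
memory block 4: place 56 MB, 8 MB left
memory block 5: place 34 MB, 30 MB left
memory block 6: place 56 MB, 8 MB left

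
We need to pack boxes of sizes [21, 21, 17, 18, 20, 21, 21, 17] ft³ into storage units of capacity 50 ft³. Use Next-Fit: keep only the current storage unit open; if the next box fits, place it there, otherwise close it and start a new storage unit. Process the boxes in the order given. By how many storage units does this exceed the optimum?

0

Next-Fit: [21,21] [17,18] [20,21] [21,17] → 4 storage units.
Total size 156 ft³; any packing needs at least ⌈156/50⌉ = 4 storage units.
So 4 is already optimal.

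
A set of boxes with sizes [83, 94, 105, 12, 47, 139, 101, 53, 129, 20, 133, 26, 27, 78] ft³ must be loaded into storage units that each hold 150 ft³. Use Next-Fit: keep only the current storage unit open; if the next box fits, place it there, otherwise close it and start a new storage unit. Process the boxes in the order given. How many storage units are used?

10

Put 83 ft³ in storage unit 1; 67 ft³ remain.
Put 94 ft³ in storage unit 2; 56 ft³ remain.
Put 105 ft³ in storage unit 3; 45 ft³ remain.
Put 12 ft³ in storage unit 3; 33 ft³ remain.
Put 47 ft³ in storage unit 4; 103 ft³ remain.
Put 139 ft³ in storage unit 5; 11 ft³ remain.
Put 101 ft³ in storage unit 6; 49 ft³ remain.
Put 53 ft³ in storage unit 7; 97 ft³ remain.
Put 129 ft³ in storage unit 8; 21 ft³ remain.
Put 20 ft³ in storage unit 8; 1 ft³ remain.
Put 133 ft³ in storage unit 9; 17 ft³ remain.
Put 26 ft³ in storage unit 10; 124 ft³ remain.
Put 27 ft³ in storage unit 10; 97 ft³ remain.
Put 78 ft³ in storage unit 10; 19 ft³ remain.
Final storage units: [83] [94] [105,12] [47] [139] [101] [53] [129,20] [133] [26,27,78].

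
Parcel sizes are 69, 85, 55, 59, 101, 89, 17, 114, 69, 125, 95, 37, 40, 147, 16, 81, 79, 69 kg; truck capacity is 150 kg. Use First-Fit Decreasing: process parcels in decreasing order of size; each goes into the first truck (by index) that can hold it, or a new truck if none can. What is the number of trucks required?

10 trucks

Sorted descending: 147, 125, 114, 101, 95, 89, 85, 81, 79, 69, 69, 69, 59, 55, 40, 37, 17, 16.
147 kg → truck 1 (remaining 3 kg)
125 kg → truck 2 (remaining 25 kg)
114 kg → truck 3 (remaining 36 kg)
101 kg → truck 4 (remaining 49 kg)
95 kg → truck 5 (remaining 55 kg)
89 kg → truck 6 (remaining 61 kg)
85 kg → truck 7 (remaining 65 kg)
81 kg → truck 8 (remaining 69 kg)
79 kg → truck 9 (remaining 71 kg)
69 kg → truck 8 (remaining 0 kg)
69 kg → truck 9 (remaining 2 kg)
69 kg → truck 10 (remaining 81 kg)
59 kg → truck 6 (remaining 2 kg)
55 kg → truck 5 (remaining 0 kg)
40 kg → truck 4 (remaining 9 kg)
37 kg → truck 7 (remaining 28 kg)
17 kg → truck 2 (remaining 8 kg)
16 kg → truck 3 (remaining 20 kg)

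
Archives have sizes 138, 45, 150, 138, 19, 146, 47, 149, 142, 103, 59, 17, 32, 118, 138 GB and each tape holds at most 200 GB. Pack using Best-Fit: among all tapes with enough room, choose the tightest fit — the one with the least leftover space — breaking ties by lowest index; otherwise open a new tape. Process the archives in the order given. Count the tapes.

9 tapes

138 GB → tape 1 (remaining 62 GB)
45 GB → tape 1 (remaining 17 GB)
150 GB → tape 2 (remaining 50 GB)
138 GB → tape 3 (remaining 62 GB)
19 GB → tape 2 (remaining 31 GB)
146 GB → tape 4 (remaining 54 GB)
47 GB → tape 4 (remaining 7 GB)
149 GB → tape 5 (remaining 51 GB)
142 GB → tape 6 (remaining 58 GB)
103 GB → tape 7 (remaining 97 GB)
59 GB → tape 3 (remaining 3 GB)
17 GB → tape 1 (remaining 0 GB)
32 GB → tape 5 (remaining 19 GB)
118 GB → tape 8 (remaining 82 GB)
138 GB → tape 9 (remaining 62 GB)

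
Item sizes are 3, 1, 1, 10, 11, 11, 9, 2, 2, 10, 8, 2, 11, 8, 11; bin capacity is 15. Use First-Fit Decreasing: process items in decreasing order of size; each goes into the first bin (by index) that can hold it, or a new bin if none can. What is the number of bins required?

9

Sorted descending: 11, 11, 11, 11, 10, 10, 9, 8, 8, 3, 2, 2, 2, 1, 1.
Put 11 in bin 1; 4 remain.
Put 11 in bin 2; 4 remain.
Put 11 in bin 3; 4 remain.
Put 11 in bin 4; 4 remain.
Put 10 in bin 5; 5 remain.
Put 10 in bin 6; 5 remain.
Put 9 in bin 7; 6 remain.
Put 8 in bin 8; 7 remain.
Put 8 in bin 9; 7 remain.
Put 3 in bin 1; 1 remain.
Put 2 in bin 2; 2 remain.
Put 2 in bin 2; 0 remain.
Put 2 in bin 3; 2 remain.
Put 1 in bin 1; 0 remain.
Put 1 in bin 3; 1 remain.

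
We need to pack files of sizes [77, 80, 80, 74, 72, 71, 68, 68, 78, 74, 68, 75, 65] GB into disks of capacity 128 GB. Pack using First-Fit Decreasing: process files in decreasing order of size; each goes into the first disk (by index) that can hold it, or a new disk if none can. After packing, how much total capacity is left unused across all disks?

Sorted descending: 80, 80, 78, 77, 75, 74, 74, 72, 71, 68, 68, 68, 65.
disk 1: place 80 GB, 48 GB left
disk 2: place 80 GB, 48 GB left
disk 3: place 78 GB, 50 GB left
disk 4: place 77 GB, 51 GB left
disk 5: place 75 GB, 53 GB left
disk 6: place 74 GB, 54 GB left
disk 7: place 74 GB, 54 GB left
disk 8: place 72 GB, 56 GB left
disk 9: place 71 GB, 57 GB left
disk 10: place 68 GB, 60 GB left
disk 11: place 68 GB, 60 GB left
disk 12: place 68 GB, 60 GB left
disk 13: place 65 GB, 63 GB left
13 disks × 128 GB = 1664 GB; used 950 GB; unused 714 GB.

714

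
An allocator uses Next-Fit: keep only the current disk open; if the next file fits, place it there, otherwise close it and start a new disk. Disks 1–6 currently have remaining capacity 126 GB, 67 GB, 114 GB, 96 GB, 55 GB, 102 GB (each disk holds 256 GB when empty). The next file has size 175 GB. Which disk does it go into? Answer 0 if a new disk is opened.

Next-Fit only looks at disk 6, which has 102 GB free.
175 GB does not fit, so a new disk is opened.

0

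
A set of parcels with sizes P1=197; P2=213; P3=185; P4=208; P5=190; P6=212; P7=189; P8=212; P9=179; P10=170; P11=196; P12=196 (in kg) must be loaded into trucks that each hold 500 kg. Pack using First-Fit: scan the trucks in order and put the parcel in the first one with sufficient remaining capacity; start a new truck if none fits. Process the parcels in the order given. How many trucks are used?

6

P1 (197 kg) → truck 1 (remaining 303 kg)
P2 (213 kg) → truck 1 (remaining 90 kg)
P3 (185 kg) → truck 2 (remaining 315 kg)
P4 (208 kg) → truck 2 (remaining 107 kg)
P5 (190 kg) → truck 3 (remaining 310 kg)
P6 (212 kg) → truck 3 (remaining 98 kg)
P7 (189 kg) → truck 4 (remaining 311 kg)
P8 (212 kg) → truck 4 (remaining 99 kg)
P9 (179 kg) → truck 5 (remaining 321 kg)
P10 (170 kg) → truck 5 (remaining 151 kg)
P11 (196 kg) → truck 6 (remaining 304 kg)
P12 (196 kg) → truck 6 (remaining 108 kg)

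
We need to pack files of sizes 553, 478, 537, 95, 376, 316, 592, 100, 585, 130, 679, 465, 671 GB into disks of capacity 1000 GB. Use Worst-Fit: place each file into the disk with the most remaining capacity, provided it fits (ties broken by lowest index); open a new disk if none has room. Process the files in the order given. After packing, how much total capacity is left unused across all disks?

Put 553 GB in disk 1; 447 GB remain.
Put 478 GB in disk 2; 522 GB remain.
Put 537 GB in disk 3; 463 GB remain.
Put 95 GB in disk 2; 427 GB remain.
Put 376 GB in disk 3; 87 GB remain.
Put 316 GB in disk 1; 131 GB remain.
Put 592 GB in disk 4; 408 GB remain.
Put 100 GB in disk 2; 327 GB remain.
Put 585 GB in disk 5; 415 GB remain.
Put 130 GB in disk 5; 285 GB remain.
Put 679 GB in disk 6; 321 GB remain.
Put 465 GB in disk 7; 535 GB remain.
Put 671 GB in disk 8; 329 GB remain.
8 disks × 1000 GB = 8000 GB; used 5577 GB; unused 2423 GB.

2423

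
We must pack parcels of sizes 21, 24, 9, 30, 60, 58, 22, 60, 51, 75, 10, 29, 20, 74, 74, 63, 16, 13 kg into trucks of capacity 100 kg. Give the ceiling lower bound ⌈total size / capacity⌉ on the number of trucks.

8 trucks

Total size = 21 + 24 + 9 + 30 + 60 + 58 + 22 + 60 + 51 + 75 + 10 + 29 + 20 + 74 + 74 + 63 + 16 + 13 = 709 kg.
⌈709 / 100⌉ = 8.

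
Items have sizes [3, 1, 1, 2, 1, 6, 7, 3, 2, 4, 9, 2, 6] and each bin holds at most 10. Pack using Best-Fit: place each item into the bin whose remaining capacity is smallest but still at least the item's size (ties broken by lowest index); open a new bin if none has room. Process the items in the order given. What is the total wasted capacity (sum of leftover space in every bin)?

bin 1: place 3, 7 left
bin 1: place 1, 6 left
bin 1: place 1, 5 left
bin 1: place 2, 3 left
bin 1: place 1, 2 left
bin 2: place 6, 4 left
bin 3: place 7, 3 left
bin 3: place 3, 0 left
bin 1: place 2, 0 left
bin 2: place 4, 0 left
bin 4: place 9, 1 left
bin 5: place 2, 8 left
bin 5: place 6, 2 left
5 bins × 10 = 50; used 47; unused 3.

3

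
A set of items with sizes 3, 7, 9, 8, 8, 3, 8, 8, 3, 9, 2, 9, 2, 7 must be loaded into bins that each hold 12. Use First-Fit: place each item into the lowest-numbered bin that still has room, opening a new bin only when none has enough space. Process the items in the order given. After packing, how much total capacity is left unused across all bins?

bin 1: place 3, 9 left
bin 1: place 7, 2 left
bin 2: place 9, 3 left
bin 3: place 8, 4 left
bin 4: place 8, 4 left
bin 2: place 3, 0 left
bin 5: place 8, 4 left
bin 6: place 8, 4 left
bin 3: place 3, 1 left
bin 7: place 9, 3 left
bin 1: place 2, 0 left
bin 8: place 9, 3 left
bin 4: place 2, 2 left
bin 9: place 7, 5 left
9 bins × 12 = 108; used 86; unused 22.

22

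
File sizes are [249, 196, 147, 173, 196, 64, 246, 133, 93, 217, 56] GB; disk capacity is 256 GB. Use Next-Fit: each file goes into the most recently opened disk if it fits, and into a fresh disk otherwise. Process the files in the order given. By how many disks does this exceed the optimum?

Next-Fit: [249] [196] [147] [173] [196] [64] [246] [133,93] [217] [56] → 10 disks.
8 files exceed 128 GB (half the capacity), and no two of those can share a disk, so at least 8 disks are needed.
An optimal packing achieves that bound: [249] [246] [217] [196,56] [196] [173,64] [147,93] [133] → 8 disks.
Excess: 10 − 8 = 2.

2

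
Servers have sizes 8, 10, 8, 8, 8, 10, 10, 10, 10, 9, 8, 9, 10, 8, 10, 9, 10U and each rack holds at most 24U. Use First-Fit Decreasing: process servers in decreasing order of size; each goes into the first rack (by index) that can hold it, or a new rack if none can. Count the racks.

Sorted descending: 10, 10, 10, 10, 10, 10, 10, 10, 9, 9, 9, 8, 8, 8, 8, 8, 8.
10U → rack 1 (remaining 14U)
10U → rack 1 (remaining 4U)
10U → rack 2 (remaining 14U)
10U → rack 2 (remaining 4U)
10U → rack 3 (remaining 14U)
10U → rack 3 (remaining 4U)
10U → rack 4 (remaining 14U)
10U → rack 4 (remaining 4U)
9U → rack 5 (remaining 15U)
9U → rack 5 (remaining 6U)
9U → rack 6 (remaining 15U)
8U → rack 6 (remaining 7U)
8U → rack 7 (remaining 16U)
8U → rack 7 (remaining 8U)
8U → rack 7 (remaining 0U)
8U → rack 8 (remaining 16U)
8U → rack 8 (remaining 8U)
Final racks: [10,10] [10,10] [10,10] [10,10] [9,9] [9,8] [8,8,8] [8,8].

8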